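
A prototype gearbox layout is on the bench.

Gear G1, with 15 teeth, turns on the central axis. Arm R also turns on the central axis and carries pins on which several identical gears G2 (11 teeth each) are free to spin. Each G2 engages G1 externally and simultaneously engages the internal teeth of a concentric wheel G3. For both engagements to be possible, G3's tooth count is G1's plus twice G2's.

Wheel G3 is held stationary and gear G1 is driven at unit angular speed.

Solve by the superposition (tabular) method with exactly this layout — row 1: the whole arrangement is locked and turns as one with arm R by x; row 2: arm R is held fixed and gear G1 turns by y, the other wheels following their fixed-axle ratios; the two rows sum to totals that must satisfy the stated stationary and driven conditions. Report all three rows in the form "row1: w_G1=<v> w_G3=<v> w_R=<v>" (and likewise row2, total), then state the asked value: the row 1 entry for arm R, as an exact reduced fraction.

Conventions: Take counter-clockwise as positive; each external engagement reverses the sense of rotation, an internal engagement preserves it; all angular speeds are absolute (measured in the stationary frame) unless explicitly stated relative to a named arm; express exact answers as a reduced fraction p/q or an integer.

row1: w_G1=15/52 w_G3=15/52 w_R=15/52
row2: w_G1=37/52 w_G3=-15/52 w_R=0
total: w_G1=1 w_G3=0 w_R=15/52
asked value: 15/52

planetary set (15T centre, 11T on arm, 37T internal) — Willis relation
superposition row 1 [locked train]: every member turns x
row 2 — arm fixed, fixed-axis ratios: sun y, ring −(15/37)·y, arm 0
boundary: total ω_ring = x − (15/37)·y = 0 and total ω_sun = x + y = 1  ⇒  y = 37/52, x = 15/52
row 2 ring = −(15/37)·37/52 = -15/52
totals (row 1 + row 2): sun 15/52 + 37/52 = 1, ring 15/52 + (-15/52) = 0, arm 15/52 + 0 = 15/52
asked cell (row1, arm) = 15/52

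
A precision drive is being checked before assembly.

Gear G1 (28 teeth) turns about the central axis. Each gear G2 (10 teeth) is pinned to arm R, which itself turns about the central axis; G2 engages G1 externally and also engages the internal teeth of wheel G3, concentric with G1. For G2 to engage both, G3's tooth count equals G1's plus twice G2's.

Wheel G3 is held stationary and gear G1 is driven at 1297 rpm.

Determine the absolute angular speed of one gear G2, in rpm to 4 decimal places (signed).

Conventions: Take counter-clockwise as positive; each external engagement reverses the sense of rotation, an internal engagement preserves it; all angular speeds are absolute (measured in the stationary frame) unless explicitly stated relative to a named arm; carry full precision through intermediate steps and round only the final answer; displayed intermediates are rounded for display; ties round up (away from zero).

topology: planetary set — G1 28T / G2 10T / G3 48T, arm = carrier (Willis)
normalise by the input: solve with ω_sun = 1, then scale by 1297 rpm
ring teeth: 28 + 2·10 = 48
28(ω_sun−ω_arm) = −48(ω_ring−ω_arm),  ω_ring = 0, ω_sun = 1
28(1−ω_arm) = −48(0−ω_arm)  ⇒  76·ω_arm = 28  ⇒  ω_arm = 7/19
sun–planet mesh: 28·(1−7/19) = −10·(ω_p−ω_arm)  ⇒  ω_p−ω_arm = -168/95
ω_p = 7/19 − 168/95 = -7/5
scale: ω_p = -7/5 × 1297 rpm = -1815.8000 rpm

-1815.8000 rpm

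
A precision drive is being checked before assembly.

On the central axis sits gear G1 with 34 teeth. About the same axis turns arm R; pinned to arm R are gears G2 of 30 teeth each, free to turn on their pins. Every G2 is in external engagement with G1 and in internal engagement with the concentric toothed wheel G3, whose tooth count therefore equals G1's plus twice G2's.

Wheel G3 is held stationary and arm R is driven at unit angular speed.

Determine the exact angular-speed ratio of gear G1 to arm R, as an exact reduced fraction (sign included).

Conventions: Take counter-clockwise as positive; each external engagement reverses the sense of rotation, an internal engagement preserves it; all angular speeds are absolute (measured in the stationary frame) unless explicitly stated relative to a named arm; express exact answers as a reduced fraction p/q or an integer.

64/17

class = planetary set [G3 = 34+2·30 = 94; Willis about the carrier]
ring teeth: 34 + 2·30 = 94
34(ω_sun−ω_arm) = −94(ω_ring−ω_arm),  ω_ring = 0, ω_arm = 1
ω_sun = 1 − (94/34)(0−1) = 64/17
ω_out/ω_in = 64/17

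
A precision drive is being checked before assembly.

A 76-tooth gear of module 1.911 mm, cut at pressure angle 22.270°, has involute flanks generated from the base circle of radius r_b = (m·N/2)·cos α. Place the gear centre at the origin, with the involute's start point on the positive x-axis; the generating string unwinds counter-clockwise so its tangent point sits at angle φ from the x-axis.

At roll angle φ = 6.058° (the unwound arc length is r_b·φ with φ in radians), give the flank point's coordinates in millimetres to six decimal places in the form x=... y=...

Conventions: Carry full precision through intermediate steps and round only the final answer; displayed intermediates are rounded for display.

class = single-mesh tooth geometry [base-circle involute, m = 1.911, 76T]
pitch radius r_p = m·N/2 = 1.911·76/2 = 72.618000
base radius r_b = r_p·cos α = 72.618000·cos 22.270° = 67.201298
roll angle φ = 6.058° = 0.10573205 rad
x = r_b·(cos φ + φ·sin φ) = 67.575879
y = r_b·(sin φ − φ·cos φ) = 0.026448

x=67.575879 y=0.026448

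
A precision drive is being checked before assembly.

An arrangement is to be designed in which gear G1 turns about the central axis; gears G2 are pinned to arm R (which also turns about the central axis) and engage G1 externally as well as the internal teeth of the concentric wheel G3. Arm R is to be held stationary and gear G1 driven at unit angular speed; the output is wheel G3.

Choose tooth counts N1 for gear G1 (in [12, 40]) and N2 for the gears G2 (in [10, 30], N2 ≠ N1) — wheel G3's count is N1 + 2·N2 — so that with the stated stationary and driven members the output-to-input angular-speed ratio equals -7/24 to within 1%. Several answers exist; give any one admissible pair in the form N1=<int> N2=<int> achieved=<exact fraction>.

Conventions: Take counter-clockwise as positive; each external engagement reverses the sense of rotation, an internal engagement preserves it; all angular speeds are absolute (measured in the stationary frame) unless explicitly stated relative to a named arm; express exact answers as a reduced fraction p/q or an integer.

N1=14 N2=17 achieved=-7/24

planetary set to be sized for -7/24 (Willis relation)
Willis with ω_arm = 0: ω_ring/ω_sun = −N1/N3; set equal to -7/24  ⇒  N3/N1 = −1/(-7/24) = 24/7
N3 = N1 + 2·N2  ⇒  N2/N1 = (N3/N1 − 1)/2 = (24/7 − 1)/2 = 17/14
smallest multiple with N1 ≥ 12 and N2 ≥ 10: k = 1  ⇒  N1 = 1·14 = 14, N2 = 1·17 = 17 (N1 ≤ 40, N2 ≤ 30, N2 ≠ N1 ✓), N3 = 14 + 2·17 = 48
check: −N1/N3 with N1 = 14, N3 = 48 gives -7/24; |achieved − target| = 0 ≤ 7/2400 ✓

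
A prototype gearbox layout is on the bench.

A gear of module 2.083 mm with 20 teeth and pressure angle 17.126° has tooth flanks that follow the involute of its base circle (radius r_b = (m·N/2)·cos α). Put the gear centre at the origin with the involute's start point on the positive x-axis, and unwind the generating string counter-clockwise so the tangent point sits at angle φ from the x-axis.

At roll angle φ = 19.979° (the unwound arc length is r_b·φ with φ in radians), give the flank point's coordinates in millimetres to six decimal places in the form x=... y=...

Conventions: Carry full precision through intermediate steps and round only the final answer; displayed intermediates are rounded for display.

x=21.080068 y=0.277930

topology: single-mesh involute geometry — m = 2.083, N = 20
pitch radius r_p = m·N/2 = 2.083·20/2 = 20.830000
base radius r_b = r_p·cos α = 20.830000·cos 17.126° = 19.906387
roll angle φ = 19.979° = 0.34869933 rad
x = r_b·(cos φ + φ·sin φ) = 21.080068
y = r_b·(sin φ − φ·cos φ) = 0.277930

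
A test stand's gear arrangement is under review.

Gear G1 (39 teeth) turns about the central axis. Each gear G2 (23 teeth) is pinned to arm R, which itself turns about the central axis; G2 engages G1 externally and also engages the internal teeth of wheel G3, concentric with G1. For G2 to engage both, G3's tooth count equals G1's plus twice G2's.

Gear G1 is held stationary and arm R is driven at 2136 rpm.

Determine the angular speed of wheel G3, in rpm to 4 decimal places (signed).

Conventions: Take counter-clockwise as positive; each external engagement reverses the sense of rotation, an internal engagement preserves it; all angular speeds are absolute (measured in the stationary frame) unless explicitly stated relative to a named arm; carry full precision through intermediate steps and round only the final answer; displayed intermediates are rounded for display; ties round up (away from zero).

class = planetary set [G3 = 39+2·23 = 85; Willis about the carrier]
normalise by the input: solve with ω_arm = 1, then scale by 2136 rpm
ring teeth: 39 + 2·23 = 85
39(ω_sun−ω_arm) = −85(ω_ring−ω_arm),  ω_sun = 0, ω_arm = 1
ω_ring = 1 − (39/85)(0−1) = 124/85
scale: ω_ring = 124/85 × 2136 rpm = +3116.0471 rpm

+3116.0471 rpm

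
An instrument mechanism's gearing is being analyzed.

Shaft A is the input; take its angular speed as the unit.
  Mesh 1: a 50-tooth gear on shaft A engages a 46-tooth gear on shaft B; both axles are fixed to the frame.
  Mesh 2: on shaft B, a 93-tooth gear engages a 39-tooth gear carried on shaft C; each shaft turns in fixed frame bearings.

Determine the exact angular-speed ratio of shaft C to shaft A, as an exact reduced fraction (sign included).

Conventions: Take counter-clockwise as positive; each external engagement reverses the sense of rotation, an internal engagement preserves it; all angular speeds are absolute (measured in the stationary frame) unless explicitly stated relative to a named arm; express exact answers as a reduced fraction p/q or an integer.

class = fixed-axis compound train [2 meshes; 2 ratios multiply, 2 sense flips]
mesh 1 [50T→46T]: running ratio 25/23, sense −
mesh 2 [93T→39T]: running ratio 775/299, sense +
ω_out/ω_in = 775/299

775/299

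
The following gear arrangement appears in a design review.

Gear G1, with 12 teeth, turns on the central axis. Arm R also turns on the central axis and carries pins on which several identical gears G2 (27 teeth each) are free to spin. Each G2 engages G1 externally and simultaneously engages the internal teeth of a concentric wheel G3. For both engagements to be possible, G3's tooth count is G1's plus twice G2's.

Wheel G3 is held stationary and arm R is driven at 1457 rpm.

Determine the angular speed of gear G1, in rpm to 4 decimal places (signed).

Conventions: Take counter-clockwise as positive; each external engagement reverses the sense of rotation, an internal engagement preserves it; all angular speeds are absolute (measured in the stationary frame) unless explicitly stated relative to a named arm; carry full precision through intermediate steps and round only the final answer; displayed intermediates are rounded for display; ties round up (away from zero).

planetary set (12T centre, 27T on arm, 66T internal) — Willis relation
normalise by the input: solve with ω_arm = 1, then scale by 1457 rpm
ring teeth: 12 + 2·27 = 66
12(ω_sun−ω_arm) = −66(ω_ring−ω_arm),  ω_ring = 0, ω_arm = 1
ω_sun = 1 − (66/12)(0−1) = 13/2
scale: ω_sun = 13/2 × 1457 rpm = +9470.5000 rpm

+9470.5000 rpm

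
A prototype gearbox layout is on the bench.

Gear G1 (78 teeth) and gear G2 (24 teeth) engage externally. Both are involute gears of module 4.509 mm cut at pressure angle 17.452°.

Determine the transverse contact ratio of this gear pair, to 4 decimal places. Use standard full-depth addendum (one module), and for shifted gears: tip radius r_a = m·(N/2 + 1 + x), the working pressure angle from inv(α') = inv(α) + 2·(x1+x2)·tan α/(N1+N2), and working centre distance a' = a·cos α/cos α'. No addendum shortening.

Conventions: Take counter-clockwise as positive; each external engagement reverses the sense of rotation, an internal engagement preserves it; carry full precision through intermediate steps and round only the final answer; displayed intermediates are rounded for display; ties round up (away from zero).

topology: single-mesh involute geometry — m = 4.509, 78T/24T pair
base radii: r_b1 = 167.756321, r_b2 = 51.617329
tip radii: r_a1 = 180.360000, r_a2 = 58.617000
no profile shift: α' = α, a' = a
action lengths: √(r_a1²−r_b1²) = 66.238557, √(r_a2²−r_b2²) = 27.777761
base pitch p_b = π·m·cos α = 13.513385
CR = (66.238557 + 27.777761 − 229.959000·sin 17.45200°)/13.513385 = 1.853723
contact ratio ≈ 1.8537

1.8537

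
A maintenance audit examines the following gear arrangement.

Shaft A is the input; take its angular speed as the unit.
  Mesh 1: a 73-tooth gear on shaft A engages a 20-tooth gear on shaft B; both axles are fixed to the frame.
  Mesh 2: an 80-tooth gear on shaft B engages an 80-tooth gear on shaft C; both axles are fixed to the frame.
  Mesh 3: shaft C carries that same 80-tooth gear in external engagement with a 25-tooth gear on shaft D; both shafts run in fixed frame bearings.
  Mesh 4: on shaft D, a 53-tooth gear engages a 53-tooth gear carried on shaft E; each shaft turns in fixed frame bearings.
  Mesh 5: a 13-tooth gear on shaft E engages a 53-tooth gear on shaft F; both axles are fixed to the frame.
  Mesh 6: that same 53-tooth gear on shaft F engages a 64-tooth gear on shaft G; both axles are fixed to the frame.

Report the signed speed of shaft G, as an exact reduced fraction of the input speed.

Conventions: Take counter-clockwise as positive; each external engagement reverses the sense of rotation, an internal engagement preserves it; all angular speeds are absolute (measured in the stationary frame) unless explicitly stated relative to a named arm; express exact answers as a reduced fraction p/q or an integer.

6-mesh fixed-axis compound train (all bearings frame-fixed)
mesh 1 [73T→20T]: |ω|/ω_in = 1×73/20 = 73/20, sense flips to −
mesh 2 [80T→80T]: |ω|/ω_in = (73/20)×80/80 = 73/20, sense flips to +
mesh 3 [80T→25T]: |ω|/ω_in = (73/20)×80/25 = 292/25, sense flips to −
mesh 4 [53T→53T]: |ω|/ω_in = (292/25)×53/53 = 292/25, sense flips to +
mesh 5 [13T→53T]: |ω|/ω_in = (292/25)×13/53 = 3796/1325, sense flips to −
mesh 6 [53T→64T]: |ω|/ω_in = (3796/1325)×53/64 = 949/400, sense flips to +
signed output speed (× input speed) = 949/400

949/400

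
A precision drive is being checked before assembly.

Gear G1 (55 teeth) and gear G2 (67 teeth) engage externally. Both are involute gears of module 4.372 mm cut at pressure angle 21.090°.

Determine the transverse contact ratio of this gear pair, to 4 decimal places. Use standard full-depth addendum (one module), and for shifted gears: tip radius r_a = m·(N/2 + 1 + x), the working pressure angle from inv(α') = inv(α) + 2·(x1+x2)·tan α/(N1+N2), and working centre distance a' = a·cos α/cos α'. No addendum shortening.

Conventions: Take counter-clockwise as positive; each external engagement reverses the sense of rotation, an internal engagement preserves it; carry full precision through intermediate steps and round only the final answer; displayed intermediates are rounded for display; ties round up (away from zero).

recognized (one external pair, fixed centres): single-mesh tooth geometry, m = 4.372, N1 = 55, N2 = 67
base radii: r_b1 = 112.176556, r_b2 = 136.651441
tip radii: r_a1 = 124.602000, r_a2 = 150.834000
no profile shift: α' = α, a' = a
action lengths: √(r_a1²−r_b1²) = 54.240932, √(r_a2²−r_b2²) = 63.853577
base pitch p_b = π·m·cos α = 12.815020
CR = (54.240932 + 63.853577 − 266.692000·sin 21.09000°)/12.815020 = 1.726854
contact ratio ≈ 1.7269

1.7269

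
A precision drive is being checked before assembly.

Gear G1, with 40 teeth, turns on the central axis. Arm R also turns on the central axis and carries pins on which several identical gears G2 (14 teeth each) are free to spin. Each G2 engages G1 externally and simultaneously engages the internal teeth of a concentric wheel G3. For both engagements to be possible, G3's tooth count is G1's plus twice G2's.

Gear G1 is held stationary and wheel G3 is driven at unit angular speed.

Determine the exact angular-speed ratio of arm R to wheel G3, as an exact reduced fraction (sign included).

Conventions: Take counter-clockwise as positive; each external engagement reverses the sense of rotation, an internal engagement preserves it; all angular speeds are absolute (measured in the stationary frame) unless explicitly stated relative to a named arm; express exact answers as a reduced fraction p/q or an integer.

class = planetary set [G3 = 40+2·14 = 68; Willis about the carrier]
ring teeth: 40 + 2·14 = 68
40(ω_sun−ω_arm) = −68(ω_ring−ω_arm),  ω_sun = 0, ω_ring = 1
40(0−ω_arm) = −68(1−ω_arm)  ⇒  108·ω_arm = 68  ⇒  ω_arm = 17/27
ω_out/ω_in = 17/27

17/27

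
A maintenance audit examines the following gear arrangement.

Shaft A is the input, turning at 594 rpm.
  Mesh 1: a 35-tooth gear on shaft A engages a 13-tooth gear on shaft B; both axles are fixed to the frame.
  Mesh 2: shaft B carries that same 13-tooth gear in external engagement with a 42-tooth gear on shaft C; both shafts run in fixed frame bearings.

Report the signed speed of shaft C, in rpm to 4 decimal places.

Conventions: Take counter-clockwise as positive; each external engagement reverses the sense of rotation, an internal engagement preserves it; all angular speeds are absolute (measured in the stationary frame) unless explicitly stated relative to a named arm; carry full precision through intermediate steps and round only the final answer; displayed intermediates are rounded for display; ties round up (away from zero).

recognized (3 fixed axles, 2 meshes): fixed-axis compound train
mesh 1 [35T→13T]: ω = 594.0000×35/13 = 1599.2308 rpm, sense flips to −
mesh 2 [13T→42T]: ω = 1599.2308×13/42 = 495.0000 rpm, sense flips to +
signed output speed = +495.0000 rpm

+495.0000 rpm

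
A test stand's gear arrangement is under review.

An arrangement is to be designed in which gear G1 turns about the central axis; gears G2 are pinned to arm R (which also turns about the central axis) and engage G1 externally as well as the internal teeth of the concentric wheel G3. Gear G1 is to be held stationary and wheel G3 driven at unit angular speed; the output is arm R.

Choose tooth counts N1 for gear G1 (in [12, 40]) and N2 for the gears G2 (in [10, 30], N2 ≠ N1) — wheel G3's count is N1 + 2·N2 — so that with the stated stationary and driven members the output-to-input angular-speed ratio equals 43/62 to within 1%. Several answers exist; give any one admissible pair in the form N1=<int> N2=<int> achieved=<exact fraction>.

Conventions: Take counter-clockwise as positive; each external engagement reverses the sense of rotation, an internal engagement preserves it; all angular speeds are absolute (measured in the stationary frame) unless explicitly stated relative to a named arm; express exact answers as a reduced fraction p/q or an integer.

topology: planetary set — design target 43/62, arm = carrier (Willis)
Willis with ω_sun = 0: ω_arm/ω_ring = N3/(N1+N3); set equal to 43/62  ⇒  N3/N1 = (43/62)/(1 − 43/62) = 43/19
N3 = N1 + 2·N2  ⇒  N2/N1 = (N3/N1 − 1)/2 = (43/19 − 1)/2 = 12/19
smallest multiple with N1 ≥ 12 and N2 ≥ 10: k = 1  ⇒  N1 = 1·19 = 19, N2 = 1·12 = 12 (N1 ≤ 40, N2 ≤ 30, N2 ≠ N1 ✓), N3 = 19 + 2·12 = 43
check: N3/(N1+N3) with N1 = 19, N3 = 43 gives 43/62; |achieved − target| = 0 ≤ 43/6200 ✓

N1=19 N2=12 achieved=43/62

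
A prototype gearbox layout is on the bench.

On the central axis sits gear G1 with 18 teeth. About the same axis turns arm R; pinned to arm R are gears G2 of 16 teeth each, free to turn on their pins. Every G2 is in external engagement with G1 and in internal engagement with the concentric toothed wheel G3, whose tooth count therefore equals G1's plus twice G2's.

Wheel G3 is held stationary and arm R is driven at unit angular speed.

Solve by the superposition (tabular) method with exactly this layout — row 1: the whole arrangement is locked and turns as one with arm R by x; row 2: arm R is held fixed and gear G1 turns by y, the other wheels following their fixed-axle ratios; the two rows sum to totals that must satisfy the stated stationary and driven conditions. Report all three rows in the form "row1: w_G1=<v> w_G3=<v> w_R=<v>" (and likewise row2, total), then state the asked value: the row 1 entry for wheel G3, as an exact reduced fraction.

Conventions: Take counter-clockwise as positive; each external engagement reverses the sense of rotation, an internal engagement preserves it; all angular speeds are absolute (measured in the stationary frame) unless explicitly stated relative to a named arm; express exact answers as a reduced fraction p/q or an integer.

topology: planetary set — G1 18T / G2 16T / G3 50T, arm = carrier (Willis)
row 1 — lock + rotate with arm: ω_sun = ω_ring = ω_arm = x
row 2 — arm fixed, fixed-axis ratios: sun y, ring −(18/50)·y, arm 0
boundary: total ω_ring = x − (18/50)·y = 0 and total ω_arm = x = 1  ⇒  y = 25/9, x = 1
row 2 ring = −(18/50)·25/9 = -1
totals (row 1 + row 2): sun 1 + 25/9 = 34/9, ring 1 + (-1) = 0, arm 1 + 0 = 1
asked cell (row1, ring) = 1

row1: w_G1=1 w_G3=1 w_R=1
row2: w_G1=25/9 w_G3=-1 w_R=0
total: w_G1=34/9 w_G3=0 w_R=1
asked value: 1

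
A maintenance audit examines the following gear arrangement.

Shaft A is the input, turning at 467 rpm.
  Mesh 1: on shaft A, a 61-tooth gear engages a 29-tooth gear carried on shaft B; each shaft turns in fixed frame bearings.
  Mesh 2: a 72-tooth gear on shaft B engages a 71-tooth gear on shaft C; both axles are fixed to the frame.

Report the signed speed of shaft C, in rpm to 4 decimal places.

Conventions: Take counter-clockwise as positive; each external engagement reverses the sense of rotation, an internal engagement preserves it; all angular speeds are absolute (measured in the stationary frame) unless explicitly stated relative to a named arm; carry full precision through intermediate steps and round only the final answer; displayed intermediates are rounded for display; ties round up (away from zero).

+996.1457 rpm

class = fixed-axis compound train [2 meshes; 2 ratios multiply, 2 sense flips]
mesh 1 [61T→29T]: ω = 467.0000×61/29 = 982.3103 rpm, sense flips to −
mesh 2 [72T→71T]: ω = 982.3103×72/71 = 996.1457 rpm, sense flips to +
signed output speed = +996.1457 rpm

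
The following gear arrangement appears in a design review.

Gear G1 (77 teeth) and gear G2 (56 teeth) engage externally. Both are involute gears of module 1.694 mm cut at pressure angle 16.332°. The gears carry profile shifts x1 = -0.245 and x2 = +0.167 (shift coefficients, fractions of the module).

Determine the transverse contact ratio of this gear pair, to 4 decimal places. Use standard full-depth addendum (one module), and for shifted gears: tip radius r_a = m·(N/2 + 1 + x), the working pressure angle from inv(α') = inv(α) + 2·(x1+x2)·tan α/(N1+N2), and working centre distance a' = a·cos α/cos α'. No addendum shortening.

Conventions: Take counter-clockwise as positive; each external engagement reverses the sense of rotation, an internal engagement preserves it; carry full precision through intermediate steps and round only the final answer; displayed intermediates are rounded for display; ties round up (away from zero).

topology: single-mesh involute geometry — m = 1.694, 77T/56T pair
base radii: r_b1 = 62.587308, r_b2 = 45.518042
tip radii: r_a1 = 66.497970, r_a2 = 49.408898
inv(α') = inv(16.332°) + 2·(-0.245+0.167)·tan α/(77+56) = 0.00763595  ⇒  α' = 16.09917°
a' = a·cos α / cos α' = 112.6510·cos 16.332°/cos 16.09917° = 112.517948
action lengths: √(r_a1²−r_b1²) = 22.467952, √(r_a2²−r_b2²) = 19.218403
base pitch p_b = π·m·cos α = 5.107112
CR = (22.467952 + 19.218403 − 112.517948·sin 16.09917°)/5.107112 = 2.053028
contact ratio ≈ 2.0530

2.0530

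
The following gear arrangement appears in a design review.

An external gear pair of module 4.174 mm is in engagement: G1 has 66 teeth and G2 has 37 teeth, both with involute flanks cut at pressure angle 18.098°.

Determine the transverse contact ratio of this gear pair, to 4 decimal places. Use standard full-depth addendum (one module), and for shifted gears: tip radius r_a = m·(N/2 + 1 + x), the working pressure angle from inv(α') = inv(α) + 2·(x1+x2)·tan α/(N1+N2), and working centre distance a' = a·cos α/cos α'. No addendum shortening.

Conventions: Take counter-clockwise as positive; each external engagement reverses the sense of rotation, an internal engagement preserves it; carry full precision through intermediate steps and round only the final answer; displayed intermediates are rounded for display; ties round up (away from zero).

1.8578

topology: single-mesh involute geometry — m = 4.174, 66T/37T pair
base radii: r_b1 = 130.927432, r_b2 = 73.398712
tip radii: r_a1 = 141.916000, r_a2 = 81.393000
no profile shift: α' = α, a' = a
action lengths: √(r_a1²−r_b1²) = 54.755445, √(r_a2²−r_b2²) = 35.177402
base pitch p_b = π·m·cos α = 12.464262
CR = (54.755445 + 35.177402 − 214.961000·sin 18.09800°)/12.464262 = 1.857845
contact ratio ≈ 1.8578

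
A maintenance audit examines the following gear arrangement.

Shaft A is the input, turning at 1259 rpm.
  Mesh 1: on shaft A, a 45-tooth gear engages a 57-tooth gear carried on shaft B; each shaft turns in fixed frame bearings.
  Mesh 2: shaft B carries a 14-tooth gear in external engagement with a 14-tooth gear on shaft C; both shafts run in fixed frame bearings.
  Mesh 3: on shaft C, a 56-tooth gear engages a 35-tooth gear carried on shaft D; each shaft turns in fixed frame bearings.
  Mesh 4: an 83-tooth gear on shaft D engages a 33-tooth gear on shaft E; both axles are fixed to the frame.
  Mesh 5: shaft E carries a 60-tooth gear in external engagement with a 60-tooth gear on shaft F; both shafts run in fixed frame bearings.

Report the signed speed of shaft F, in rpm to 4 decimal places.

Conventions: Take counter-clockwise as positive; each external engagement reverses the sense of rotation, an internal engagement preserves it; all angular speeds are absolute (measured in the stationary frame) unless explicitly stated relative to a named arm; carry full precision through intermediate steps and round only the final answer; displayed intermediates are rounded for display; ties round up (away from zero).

-3999.8852 rpm

topology: fixed-axis compound train — 5 meshes, A→F
mesh 1 [45T→57T]: ω = 1259.0000×45/57 = 993.9474 rpm, sense flips to −
mesh 2 [14T→14T]: ω = 993.9474×14/14 = 993.9474 rpm, sense flips to +
mesh 3 [56T→35T]: ω = 993.9474×56/35 = 1590.3158 rpm, sense flips to −
mesh 4 [83T→33T]: ω = 1590.3158×83/33 = 3999.8852 rpm, sense flips to +
mesh 5 [60T→60T]: ω = 3999.8852×60/60 = 3999.8852 rpm, sense flips to −
signed output speed = -3999.8852 rpm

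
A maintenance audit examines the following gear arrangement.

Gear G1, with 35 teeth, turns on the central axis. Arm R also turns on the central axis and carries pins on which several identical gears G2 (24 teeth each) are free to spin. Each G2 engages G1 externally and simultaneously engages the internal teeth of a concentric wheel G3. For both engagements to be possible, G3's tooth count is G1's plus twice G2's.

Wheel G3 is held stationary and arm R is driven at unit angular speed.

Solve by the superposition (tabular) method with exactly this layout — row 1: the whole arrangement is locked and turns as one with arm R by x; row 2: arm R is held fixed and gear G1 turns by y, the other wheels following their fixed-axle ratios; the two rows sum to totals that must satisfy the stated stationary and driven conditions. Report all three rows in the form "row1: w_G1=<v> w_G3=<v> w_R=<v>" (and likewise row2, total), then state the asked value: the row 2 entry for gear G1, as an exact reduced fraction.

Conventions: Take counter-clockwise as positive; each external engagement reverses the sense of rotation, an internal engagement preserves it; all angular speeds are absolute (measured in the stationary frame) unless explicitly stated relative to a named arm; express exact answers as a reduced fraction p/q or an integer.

topology: planetary set — G1 35T / G2 24T / G3 83T, arm = carrier (Willis)
row 1: whole set turns with the arm by x
superposition row 2 [arm held]: sun y, ring −(35/83)·y, arm 0
boundary: total ω_ring = x − (35/83)·y = 0 and total ω_arm = x = 1  ⇒  y = 83/35, x = 1
row 2 ring = −(35/83)·83/35 = -1
totals (row 1 + row 2): sun 1 + 83/35 = 118/35, ring 1 + (-1) = 0, arm 1 + 0 = 1
asked cell (row2, sun) = 83/35

row1: w_G1=1 w_G3=1 w_R=1
row2: w_G1=83/35 w_G3=-1 w_R=0
total: w_G1=118/35 w_G3=0 w_R=1
asked value: 83/35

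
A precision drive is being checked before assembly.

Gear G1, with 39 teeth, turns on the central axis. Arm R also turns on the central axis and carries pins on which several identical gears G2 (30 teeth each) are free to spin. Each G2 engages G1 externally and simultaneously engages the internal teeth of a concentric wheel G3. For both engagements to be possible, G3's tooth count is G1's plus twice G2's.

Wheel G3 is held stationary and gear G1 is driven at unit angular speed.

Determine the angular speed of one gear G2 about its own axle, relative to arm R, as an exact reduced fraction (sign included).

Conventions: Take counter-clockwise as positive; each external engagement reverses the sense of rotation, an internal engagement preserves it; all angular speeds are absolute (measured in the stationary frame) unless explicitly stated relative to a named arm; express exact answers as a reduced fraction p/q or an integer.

-429/460

class = planetary set [G3 = 39+2·30 = 99; Willis about the carrier]
ring teeth: 39 + 2·30 = 99
39(ω_sun−ω_arm) = −99(ω_ring−ω_arm),  ω_ring = 0, ω_sun = 1
39(1−ω_arm) = −99(0−ω_arm)  ⇒  138·ω_arm = 39  ⇒  ω_arm = 13/46
sun–planet mesh: 39·(1−13/46) = −30·(ω_p−ω_arm)  ⇒  ω_p−ω_arm = -429/460
exact speed ratio = -429/460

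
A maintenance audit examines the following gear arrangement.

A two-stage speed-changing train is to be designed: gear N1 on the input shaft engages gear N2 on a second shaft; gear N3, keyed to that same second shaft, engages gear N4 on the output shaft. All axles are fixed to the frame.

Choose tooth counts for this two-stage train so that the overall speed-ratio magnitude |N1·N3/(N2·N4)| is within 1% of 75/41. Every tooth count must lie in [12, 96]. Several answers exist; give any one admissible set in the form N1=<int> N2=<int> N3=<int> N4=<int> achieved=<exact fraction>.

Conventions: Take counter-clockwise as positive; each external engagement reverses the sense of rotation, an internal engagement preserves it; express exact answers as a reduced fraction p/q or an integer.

class = fixed-axis compound train [2-stage, 75/41 wanted]
target = 75/41 in lowest terms: an exact hit needs N1·N3 = k·75 and N2·N4 = k·41 for one integer k, every count in [12, 96]; additionally prefer no 1:1 stage (N1 ≠ N2, N3 ≠ N4)
k = 1…11: no 1:1-free in-range split of k·75 and k·41 into factor pairs; take k = 12
k = 12: N1·N3 = 900 = 12·75, N2·N4 = 492 = 41·12
achieved = 12·75/(41·12) = 75/41; |achieved − target| = 0 ≤ 3/164 ✓

N1=12 N2=41 N3=75 N4=12 achieved=75/41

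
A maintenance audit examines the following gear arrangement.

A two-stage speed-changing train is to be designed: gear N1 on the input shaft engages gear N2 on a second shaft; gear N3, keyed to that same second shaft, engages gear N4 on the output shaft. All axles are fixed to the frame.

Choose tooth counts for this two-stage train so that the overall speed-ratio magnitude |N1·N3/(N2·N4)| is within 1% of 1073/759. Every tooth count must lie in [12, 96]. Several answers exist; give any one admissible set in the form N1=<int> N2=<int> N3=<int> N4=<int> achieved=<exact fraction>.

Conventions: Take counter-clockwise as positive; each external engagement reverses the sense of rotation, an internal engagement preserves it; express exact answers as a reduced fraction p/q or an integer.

N1=29 N2=23 N3=37 N4=33 achieved=1073/759

class = fixed-axis compound train [2-stage, 1073/759 wanted]
target = 1073/759 in lowest terms: an exact hit needs N1·N3 = k·1073 and N2·N4 = k·759 for one integer k, every count in [12, 96]; additionally prefer no 1:1 stage (N1 ≠ N2, N3 ≠ N4)
k = 1: N1·N3 = 1073 = 29·37, N2·N4 = 759 = 23·33
achieved = 29·37/(23·33) = 1073/759; |achieved − target| = 0 ≤ 1073/75900 ✓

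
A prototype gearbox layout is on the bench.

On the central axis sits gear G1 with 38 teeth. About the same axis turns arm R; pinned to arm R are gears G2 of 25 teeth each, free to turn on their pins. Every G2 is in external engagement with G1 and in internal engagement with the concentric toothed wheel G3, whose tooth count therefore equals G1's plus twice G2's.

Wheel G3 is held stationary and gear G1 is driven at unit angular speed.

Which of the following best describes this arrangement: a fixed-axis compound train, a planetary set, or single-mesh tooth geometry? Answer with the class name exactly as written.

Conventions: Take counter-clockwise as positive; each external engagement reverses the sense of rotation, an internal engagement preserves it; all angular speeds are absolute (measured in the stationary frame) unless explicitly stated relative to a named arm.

planetary set (38T centre, 25T on arm, 88T internal) — Willis relation
classification: planetary set

planetary set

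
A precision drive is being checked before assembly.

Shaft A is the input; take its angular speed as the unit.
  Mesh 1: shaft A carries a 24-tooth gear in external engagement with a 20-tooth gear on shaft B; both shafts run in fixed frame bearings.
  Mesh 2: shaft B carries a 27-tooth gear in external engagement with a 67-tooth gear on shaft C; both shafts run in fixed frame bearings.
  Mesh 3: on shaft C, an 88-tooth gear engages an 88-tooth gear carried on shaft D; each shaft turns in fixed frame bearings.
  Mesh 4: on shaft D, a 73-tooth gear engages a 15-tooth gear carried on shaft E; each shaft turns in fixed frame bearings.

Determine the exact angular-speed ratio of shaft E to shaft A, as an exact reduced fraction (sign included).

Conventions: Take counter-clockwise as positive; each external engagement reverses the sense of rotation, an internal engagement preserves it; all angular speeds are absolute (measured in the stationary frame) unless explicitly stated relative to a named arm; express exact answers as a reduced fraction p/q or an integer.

class = fixed-axis compound train [4 meshes; 4 ratios multiply, 4 sense flips]
mesh 1 [24T→20T]: running ratio 6/5, sense −
mesh 2 [27T→67T]: running ratio 162/335, sense +
mesh 3 [88T→88T]: running ratio 162/335, sense −
mesh 4 [73T→15T]: running ratio 3942/1675, sense +
ω_out/ω_in = 3942/1675

3942/1675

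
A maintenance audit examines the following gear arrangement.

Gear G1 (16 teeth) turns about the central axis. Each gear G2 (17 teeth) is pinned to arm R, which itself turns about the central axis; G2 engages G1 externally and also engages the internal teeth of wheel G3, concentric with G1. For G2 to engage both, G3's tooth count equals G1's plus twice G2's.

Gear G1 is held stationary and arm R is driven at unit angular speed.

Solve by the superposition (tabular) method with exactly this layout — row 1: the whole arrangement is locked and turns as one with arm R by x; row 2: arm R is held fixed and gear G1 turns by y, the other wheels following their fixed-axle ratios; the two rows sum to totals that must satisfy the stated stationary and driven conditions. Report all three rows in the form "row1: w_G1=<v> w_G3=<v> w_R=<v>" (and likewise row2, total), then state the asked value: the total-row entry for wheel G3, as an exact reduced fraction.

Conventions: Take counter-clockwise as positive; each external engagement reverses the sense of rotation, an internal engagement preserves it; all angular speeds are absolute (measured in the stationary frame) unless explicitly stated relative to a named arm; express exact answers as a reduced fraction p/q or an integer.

row1: w_G1=1 w_G3=1 w_R=1
row2: w_G1=-1 w_G3=8/25 w_R=0
total: w_G1=0 w_G3=33/25 w_R=1
asked value: 33/25

topology: planetary set — G1 16T / G2 17T / G3 50T, arm = carrier (Willis)
superposition row 1 [locked train]: every member turns x
row 2 — arm fixed, fixed-axis ratios: sun y, ring −(16/50)·y, arm 0
boundary: total ω_sun = x + y = 0 and total ω_arm = x = 1  ⇒  y = -1, x = 1
row 2 ring = −(16/50)·(-1) = 8/25
totals (row 1 + row 2): sun 1 + (-1) = 0, ring 1 + 8/25 = 33/25, arm 1 + 0 = 1
asked cell (total, ring) = 33/25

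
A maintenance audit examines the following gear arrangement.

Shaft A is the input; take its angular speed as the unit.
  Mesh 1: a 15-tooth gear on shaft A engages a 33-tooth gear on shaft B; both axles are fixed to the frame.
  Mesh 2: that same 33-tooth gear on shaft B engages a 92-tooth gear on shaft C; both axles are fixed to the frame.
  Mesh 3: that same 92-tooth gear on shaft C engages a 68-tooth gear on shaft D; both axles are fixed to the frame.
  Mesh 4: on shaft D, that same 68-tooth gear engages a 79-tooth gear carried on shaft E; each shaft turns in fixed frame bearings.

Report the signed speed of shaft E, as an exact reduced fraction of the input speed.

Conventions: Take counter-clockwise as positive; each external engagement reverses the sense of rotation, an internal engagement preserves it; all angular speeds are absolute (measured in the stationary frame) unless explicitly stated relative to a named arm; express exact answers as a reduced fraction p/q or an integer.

15/79

4-mesh fixed-axis compound train (all bearings frame-fixed)
mesh 1 [15T→33T]: |ω|/ω_in = 1×15/33 = 5/11, sense flips to −
mesh 2 [33T→92T]: |ω|/ω_in = (5/11)×33/92 = 15/92, sense flips to +
mesh 3 [92T→68T]: |ω|/ω_in = (15/92)×92/68 = 15/68, sense flips to −
mesh 4 [68T→79T]: |ω|/ω_in = (15/68)×68/79 = 15/79, sense flips to +
signed output speed (× input speed) = 15/79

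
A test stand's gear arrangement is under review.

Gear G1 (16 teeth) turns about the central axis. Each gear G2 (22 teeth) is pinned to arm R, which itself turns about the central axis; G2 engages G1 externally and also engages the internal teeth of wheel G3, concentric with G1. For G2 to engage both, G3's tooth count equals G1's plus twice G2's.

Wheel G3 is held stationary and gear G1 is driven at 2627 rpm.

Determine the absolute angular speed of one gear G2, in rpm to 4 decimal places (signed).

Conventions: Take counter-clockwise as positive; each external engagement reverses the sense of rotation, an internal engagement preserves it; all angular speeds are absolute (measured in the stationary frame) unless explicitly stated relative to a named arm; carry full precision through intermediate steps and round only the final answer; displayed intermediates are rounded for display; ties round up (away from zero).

class = planetary set [G3 = 16+2·22 = 60; Willis about the carrier]
normalise by the input: solve with ω_sun = 1, then scale by 2627 rpm
ring teeth: 16 + 2·22 = 60
16(ω_sun−ω_arm) = −60(ω_ring−ω_arm),  ω_ring = 0, ω_sun = 1
16(1−ω_arm) = −60(0−ω_arm)  ⇒  76·ω_arm = 16  ⇒  ω_arm = 4/19
sun–planet mesh: 16·(1−4/19) = −22·(ω_p−ω_arm)  ⇒  ω_p−ω_arm = -120/209
ω_p = 4/19 − 120/209 = -4/11
scale: ω_p = -4/11 × 2627 rpm = -955.2727 rpm

-955.2727 rpm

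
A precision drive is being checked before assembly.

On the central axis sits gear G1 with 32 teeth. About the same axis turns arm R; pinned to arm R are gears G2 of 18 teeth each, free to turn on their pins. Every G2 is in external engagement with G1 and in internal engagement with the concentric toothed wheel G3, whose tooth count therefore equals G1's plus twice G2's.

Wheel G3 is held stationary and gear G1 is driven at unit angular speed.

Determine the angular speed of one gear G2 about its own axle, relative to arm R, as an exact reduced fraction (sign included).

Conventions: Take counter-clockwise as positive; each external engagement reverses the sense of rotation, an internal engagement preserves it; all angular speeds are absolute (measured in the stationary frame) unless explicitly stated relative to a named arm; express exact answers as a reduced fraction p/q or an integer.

class = planetary set [G3 = 32+2·18 = 68; Willis about the carrier]
ring teeth: 32 + 2·18 = 68
32(ω_sun−ω_arm) = −68(ω_ring−ω_arm),  ω_ring = 0, ω_sun = 1
32(1−ω_arm) = −68(0−ω_arm)  ⇒  100·ω_arm = 32  ⇒  ω_arm = 8/25
sun–planet mesh: 32·(1−8/25) = −18·(ω_p−ω_arm)  ⇒  ω_p−ω_arm = -272/225
exact speed ratio = -272/225

-272/225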